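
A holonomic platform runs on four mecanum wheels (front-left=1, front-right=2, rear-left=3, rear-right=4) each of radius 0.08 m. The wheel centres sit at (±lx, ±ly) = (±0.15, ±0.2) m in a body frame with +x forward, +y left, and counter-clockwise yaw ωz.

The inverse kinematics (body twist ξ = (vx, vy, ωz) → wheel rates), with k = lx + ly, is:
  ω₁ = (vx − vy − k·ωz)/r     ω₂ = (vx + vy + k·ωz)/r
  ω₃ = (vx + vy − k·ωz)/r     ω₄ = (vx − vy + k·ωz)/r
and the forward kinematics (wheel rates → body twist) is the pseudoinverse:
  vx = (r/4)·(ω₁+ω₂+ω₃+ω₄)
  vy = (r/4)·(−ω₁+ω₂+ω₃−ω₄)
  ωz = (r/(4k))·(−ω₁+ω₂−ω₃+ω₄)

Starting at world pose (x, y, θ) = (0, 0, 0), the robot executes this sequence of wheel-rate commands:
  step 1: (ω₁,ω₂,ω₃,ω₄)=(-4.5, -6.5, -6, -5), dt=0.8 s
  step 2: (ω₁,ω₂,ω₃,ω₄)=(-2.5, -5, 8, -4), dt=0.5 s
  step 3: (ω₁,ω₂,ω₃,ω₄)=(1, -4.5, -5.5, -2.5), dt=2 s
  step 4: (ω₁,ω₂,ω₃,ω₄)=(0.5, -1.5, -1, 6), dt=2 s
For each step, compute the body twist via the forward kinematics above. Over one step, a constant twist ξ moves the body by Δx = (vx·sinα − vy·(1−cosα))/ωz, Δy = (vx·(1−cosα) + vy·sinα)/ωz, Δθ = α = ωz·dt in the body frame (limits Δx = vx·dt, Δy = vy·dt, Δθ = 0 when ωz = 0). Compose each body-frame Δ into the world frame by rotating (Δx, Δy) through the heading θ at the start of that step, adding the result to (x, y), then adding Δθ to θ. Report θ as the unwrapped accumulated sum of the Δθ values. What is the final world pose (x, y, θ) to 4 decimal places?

step 1: ξ=(vx,vy,ωz)=(-0.4400, -0.0600, -0.0571), dt=0.8 → body Δ=(-0.3530, -0.0399, -0.0457) → world pose (-0.3530, -0.0399, -0.0457)
step 2: ξ=(vx,vy,ωz)=(-0.0700, 0.1900, -0.8286), dt=0.5 → body Δ=(-0.0146, 0.0995, -0.4143) → world pose (-0.3630, 0.0601, -0.4600)
step 3: ξ=(vx,vy,ωz)=(-0.2300, -0.1700, -0.1429), dt=2.0 → body Δ=(-0.5020, -0.2701, -0.2857) → world pose (-0.9328, 0.0409, -0.7457)
step 4: ξ=(vx,vy,ωz)=(0.0800, -0.1800, 0.2857), dt=2.0 → body Δ=(0.2515, -0.2962, 0.5714) → world pose (-0.9490, -0.3474, -0.1743)

(-0.9490, -0.3474, -0.1743)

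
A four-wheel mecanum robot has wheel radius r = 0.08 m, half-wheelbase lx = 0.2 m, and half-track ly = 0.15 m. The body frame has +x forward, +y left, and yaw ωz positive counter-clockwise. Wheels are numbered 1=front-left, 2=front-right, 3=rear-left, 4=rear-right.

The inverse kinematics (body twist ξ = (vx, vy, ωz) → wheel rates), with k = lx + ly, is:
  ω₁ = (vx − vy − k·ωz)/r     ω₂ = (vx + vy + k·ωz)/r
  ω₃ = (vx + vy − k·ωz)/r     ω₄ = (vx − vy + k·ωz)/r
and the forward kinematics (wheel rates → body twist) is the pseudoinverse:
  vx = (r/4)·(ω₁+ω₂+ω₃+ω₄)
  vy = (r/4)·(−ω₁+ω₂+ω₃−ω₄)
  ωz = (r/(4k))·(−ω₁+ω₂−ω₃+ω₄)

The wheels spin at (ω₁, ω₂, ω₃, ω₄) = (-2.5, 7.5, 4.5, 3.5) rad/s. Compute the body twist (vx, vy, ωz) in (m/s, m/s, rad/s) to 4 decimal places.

k = lx + ly = 0.2 + 0.15 = 0.3500
ω₁+ω₂+ω₃+ω₄ = 13.0000  →  vx = (0.08/4)·13.0000 = 0.2600
−ω₁+ω₂+ω₃−ω₄ = 11.0000  →  vy = (0.08/4)·11.0000 = 0.2200
−ω₁+ω₂−ω₃+ω₄ = 9.0000  →  ωz = (0.08/1.4000)·9.0000 = 0.5143

(0.2600, 0.2200, 0.5143)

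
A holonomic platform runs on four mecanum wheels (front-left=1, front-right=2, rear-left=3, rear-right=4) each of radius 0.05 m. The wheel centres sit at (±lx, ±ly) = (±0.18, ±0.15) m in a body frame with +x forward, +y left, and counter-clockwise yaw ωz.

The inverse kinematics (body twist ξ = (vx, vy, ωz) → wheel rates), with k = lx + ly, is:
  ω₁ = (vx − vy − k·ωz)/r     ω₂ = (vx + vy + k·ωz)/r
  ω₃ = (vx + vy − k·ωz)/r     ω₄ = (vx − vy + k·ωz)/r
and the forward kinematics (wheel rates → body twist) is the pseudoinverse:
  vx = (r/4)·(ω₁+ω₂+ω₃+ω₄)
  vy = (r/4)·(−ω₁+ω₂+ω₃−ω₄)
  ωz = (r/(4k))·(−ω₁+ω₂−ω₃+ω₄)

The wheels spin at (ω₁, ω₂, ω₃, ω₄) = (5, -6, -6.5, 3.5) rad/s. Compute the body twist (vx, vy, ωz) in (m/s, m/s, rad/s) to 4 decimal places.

(-0.0500, -0.2625, -0.0379)

k = lx + ly = 0.18 + 0.15 = 0.3300
ω₁+ω₂+ω₃+ω₄ = -4.0000  →  vx = (0.05/4)·-4.0000 = -0.0500
−ω₁+ω₂+ω₃−ω₄ = -21.0000  →  vy = (0.05/4)·-21.0000 = -0.2625
−ω₁+ω₂−ω₃+ω₄ = -1.0000  →  ωz = (0.05/1.3200)·-1.0000 = -0.0379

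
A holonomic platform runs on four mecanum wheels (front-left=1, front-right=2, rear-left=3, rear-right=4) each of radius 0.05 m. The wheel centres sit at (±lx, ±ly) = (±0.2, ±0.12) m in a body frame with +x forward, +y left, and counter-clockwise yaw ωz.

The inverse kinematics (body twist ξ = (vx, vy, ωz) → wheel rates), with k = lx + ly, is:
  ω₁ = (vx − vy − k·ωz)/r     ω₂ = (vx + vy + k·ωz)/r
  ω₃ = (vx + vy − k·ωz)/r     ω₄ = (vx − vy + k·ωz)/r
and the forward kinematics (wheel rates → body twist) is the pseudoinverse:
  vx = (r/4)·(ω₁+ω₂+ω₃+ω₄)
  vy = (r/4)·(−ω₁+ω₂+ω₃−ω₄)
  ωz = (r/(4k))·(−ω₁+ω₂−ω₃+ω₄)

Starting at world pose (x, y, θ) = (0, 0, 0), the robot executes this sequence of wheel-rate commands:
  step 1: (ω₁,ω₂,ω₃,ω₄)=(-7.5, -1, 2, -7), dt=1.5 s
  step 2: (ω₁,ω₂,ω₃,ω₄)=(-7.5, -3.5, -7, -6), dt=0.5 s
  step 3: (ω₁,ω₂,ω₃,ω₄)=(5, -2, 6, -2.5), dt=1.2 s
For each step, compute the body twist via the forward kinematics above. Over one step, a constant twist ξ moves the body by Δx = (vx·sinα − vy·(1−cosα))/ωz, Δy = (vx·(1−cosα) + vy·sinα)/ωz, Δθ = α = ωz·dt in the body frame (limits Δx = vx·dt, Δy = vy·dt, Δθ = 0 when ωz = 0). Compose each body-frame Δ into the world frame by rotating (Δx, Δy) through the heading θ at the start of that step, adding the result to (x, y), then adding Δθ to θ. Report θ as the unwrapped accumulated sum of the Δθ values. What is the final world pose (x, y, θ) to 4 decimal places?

step 1: ξ=(vx,vy,ωz)=(-0.1688, 0.1938, -0.0977), dt=1.5 → body Δ=(-0.2310, 0.3081, -0.1465) → world pose (-0.2310, 0.3081, -0.1465)
step 2: ξ=(vx,vy,ωz)=(-0.3000, 0.0375, 0.1953), dt=0.5 → body Δ=(-0.1507, 0.0114, 0.0977) → world pose (-0.3784, 0.3414, -0.0488)
step 3: ξ=(vx,vy,ωz)=(0.0813, 0.0188, -0.6055), dt=1.2 → body Δ=(0.0970, -0.0133, -0.7266) → world pose (-0.2822, 0.3233, -0.7754)

(-0.2822, 0.3233, -0.7754)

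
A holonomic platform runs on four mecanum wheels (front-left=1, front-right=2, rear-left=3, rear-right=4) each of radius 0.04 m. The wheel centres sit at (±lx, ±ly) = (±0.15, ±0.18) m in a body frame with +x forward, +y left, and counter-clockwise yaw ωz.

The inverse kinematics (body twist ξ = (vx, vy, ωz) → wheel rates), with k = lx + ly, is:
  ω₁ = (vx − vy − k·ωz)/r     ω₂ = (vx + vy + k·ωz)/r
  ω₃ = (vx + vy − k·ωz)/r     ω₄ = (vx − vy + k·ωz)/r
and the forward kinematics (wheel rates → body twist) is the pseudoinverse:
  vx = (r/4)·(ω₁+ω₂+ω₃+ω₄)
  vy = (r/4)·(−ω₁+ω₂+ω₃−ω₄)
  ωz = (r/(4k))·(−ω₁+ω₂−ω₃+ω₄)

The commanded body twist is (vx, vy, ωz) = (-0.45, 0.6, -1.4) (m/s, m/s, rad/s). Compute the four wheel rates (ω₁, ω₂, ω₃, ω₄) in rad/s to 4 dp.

(-14.7000, -7.8000, 15.3000, -37.8000)

k = lx + ly = 0.15 + 0.18 = 0.3300;  k·ωz = 0.3300·-1.4 = -0.4620
ω₁ (FL) = (vx − vy − k·ωz)/r = -0.5880/0.04 = -14.7000
ω₂ (FR) = (vx + vy + k·ωz)/r = -0.3120/0.04 = -7.8000
ω₃ (RL) = (vx + vy − k·ωz)/r = 0.6120/0.04 = 15.3000
ω₄ (RR) = (vx − vy + k·ωz)/r = -1.5120/0.04 = -37.8000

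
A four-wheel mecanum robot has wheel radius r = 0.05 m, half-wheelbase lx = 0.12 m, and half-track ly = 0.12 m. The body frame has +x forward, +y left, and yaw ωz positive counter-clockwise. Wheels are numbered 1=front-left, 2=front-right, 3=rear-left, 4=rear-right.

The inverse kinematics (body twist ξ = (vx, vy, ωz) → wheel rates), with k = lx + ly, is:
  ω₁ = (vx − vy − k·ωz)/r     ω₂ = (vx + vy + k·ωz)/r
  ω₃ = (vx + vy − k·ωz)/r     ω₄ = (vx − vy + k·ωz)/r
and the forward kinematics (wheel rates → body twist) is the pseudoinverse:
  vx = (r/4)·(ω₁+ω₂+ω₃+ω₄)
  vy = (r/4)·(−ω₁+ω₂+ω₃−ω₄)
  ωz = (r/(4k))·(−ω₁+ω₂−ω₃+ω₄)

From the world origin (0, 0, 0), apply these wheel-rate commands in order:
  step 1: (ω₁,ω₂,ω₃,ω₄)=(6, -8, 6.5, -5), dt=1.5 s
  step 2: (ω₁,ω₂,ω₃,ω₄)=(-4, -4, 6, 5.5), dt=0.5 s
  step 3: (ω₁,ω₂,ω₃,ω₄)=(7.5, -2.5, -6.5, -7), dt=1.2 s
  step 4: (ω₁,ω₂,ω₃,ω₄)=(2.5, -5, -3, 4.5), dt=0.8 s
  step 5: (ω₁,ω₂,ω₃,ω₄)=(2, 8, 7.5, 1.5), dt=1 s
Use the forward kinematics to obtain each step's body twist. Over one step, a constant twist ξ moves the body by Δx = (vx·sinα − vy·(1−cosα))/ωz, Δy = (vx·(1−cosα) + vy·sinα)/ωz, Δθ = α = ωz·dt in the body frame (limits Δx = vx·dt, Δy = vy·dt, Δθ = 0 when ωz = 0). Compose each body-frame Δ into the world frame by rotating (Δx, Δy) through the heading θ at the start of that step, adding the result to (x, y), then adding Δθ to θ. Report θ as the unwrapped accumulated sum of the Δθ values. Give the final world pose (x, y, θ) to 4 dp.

(-0.2602, 0.0461, -2.6615)

step 1: ξ=(vx,vy,ωz)=(-0.0062, -0.0313, -1.3281), dt=1.5 → body Δ=(-0.0374, -0.0148, -1.9922) → world pose (-0.0374, -0.0148, -1.9922)
step 2: ξ=(vx,vy,ωz)=(0.0438, 0.0063, -0.0260), dt=0.5 → body Δ=(0.0219, 0.0030, -0.0130) → world pose (-0.0437, -0.0360, -2.0052)
step 3: ξ=(vx,vy,ωz)=(-0.1063, -0.1187, -0.5469), dt=1.2 → body Δ=(-0.1636, -0.0921, -0.6562) → world pose (-0.0584, 0.1512, -2.6615)
step 4: ξ=(vx,vy,ωz)=(-0.0125, -0.1875, 0.0000), dt=0.8 → body Δ=(-0.0100, -0.1500, 0.0000) → world pose (-0.1188, 0.2888, -2.6615)
step 5: ξ=(vx,vy,ωz)=(0.2375, 0.1500, 0.0000), dt=1.0 → body Δ=(0.2375, 0.1500, 0.0000) → world pose (-0.2602, 0.0461, -2.6615)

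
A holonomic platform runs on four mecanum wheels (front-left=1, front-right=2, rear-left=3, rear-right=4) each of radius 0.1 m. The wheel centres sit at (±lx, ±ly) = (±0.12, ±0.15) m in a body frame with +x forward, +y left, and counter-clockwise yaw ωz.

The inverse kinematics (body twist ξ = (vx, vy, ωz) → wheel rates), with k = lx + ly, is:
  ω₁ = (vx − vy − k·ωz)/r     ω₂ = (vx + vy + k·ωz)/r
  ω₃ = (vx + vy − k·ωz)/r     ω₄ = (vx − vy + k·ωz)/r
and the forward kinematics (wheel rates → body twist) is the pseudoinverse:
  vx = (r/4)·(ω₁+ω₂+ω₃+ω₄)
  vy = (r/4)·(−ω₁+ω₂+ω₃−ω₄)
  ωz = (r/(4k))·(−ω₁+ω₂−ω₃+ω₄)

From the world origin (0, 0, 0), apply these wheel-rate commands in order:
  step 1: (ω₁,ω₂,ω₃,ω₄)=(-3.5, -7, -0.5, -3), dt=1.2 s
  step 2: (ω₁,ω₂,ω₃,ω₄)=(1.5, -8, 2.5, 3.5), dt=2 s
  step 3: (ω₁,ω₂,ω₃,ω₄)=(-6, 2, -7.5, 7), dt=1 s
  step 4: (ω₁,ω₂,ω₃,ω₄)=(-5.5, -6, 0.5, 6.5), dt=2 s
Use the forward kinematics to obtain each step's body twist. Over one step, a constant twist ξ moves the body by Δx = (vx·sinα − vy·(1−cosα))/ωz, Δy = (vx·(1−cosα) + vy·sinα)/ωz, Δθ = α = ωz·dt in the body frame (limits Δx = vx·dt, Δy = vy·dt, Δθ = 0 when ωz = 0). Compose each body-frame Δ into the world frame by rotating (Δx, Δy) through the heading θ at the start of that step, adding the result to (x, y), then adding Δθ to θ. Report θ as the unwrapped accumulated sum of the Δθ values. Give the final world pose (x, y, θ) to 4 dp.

step 1: ξ=(vx,vy,ωz)=(-0.3500, -0.0250, -0.5556), dt=1.2 → body Δ=(-0.3992, 0.1071, -0.6667) → world pose (-0.3992, 0.1071, -0.6667)
step 2: ξ=(vx,vy,ωz)=(-0.0125, -0.2625, -0.7870), dt=2.0 → body Δ=(-0.3505, -0.3176, -1.5741) → world pose (-0.8711, 0.0742, -2.2407)
step 3: ξ=(vx,vy,ωz)=(-0.1125, -0.1625, 2.0833), dt=1.0 → body Δ=(0.0692, -0.1485, 2.0833) → world pose (-1.0304, 0.1122, -0.1574)
step 4: ξ=(vx,vy,ωz)=(-0.1125, -0.1625, 0.5093), dt=2.0 → body Δ=(-0.0364, -0.3767, 1.0185) → world pose (-1.1254, -0.2541, 0.8611)

(-1.1254, -0.2541, 0.8611)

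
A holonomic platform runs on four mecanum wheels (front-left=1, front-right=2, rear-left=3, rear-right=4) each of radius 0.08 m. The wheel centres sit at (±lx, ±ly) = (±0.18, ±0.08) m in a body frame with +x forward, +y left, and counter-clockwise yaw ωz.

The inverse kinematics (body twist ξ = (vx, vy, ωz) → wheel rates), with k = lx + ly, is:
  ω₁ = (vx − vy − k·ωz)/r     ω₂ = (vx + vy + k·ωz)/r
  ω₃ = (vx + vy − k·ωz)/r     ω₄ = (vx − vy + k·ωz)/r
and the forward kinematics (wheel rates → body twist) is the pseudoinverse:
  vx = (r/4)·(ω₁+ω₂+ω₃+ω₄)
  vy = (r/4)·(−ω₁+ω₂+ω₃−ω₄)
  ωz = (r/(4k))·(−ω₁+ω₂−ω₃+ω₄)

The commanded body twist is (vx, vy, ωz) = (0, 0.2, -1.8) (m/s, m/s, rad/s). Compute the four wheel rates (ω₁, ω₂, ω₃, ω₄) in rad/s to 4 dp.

(3.3500, -3.3500, 8.3500, -8.3500)

k = lx + ly = 0.18 + 0.08 = 0.2600;  k·ωz = 0.2600·-1.8 = -0.4680
ω₁ (FL) = (vx − vy − k·ωz)/r = 0.2680/0.08 = 3.3500
ω₂ (FR) = (vx + vy + k·ωz)/r = -0.2680/0.08 = -3.3500
ω₃ (RL) = (vx + vy − k·ωz)/r = 0.6680/0.08 = 8.3500
ω₄ (RR) = (vx − vy + k·ωz)/r = -0.6680/0.08 = -8.3500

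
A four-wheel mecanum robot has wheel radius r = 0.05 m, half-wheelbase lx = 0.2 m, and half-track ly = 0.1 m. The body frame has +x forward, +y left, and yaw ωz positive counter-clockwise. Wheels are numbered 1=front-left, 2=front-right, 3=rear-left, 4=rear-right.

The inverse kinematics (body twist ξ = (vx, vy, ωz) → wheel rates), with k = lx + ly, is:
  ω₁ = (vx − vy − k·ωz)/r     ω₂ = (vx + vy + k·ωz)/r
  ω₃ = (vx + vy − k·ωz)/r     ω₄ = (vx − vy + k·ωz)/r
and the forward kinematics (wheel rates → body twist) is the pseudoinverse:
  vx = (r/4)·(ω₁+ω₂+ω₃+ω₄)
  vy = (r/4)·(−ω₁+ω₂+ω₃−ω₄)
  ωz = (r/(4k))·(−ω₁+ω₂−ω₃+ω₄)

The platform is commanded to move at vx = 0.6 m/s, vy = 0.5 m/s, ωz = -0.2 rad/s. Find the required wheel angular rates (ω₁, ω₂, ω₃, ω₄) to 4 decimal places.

(3.2000, 20.8000, 23.2000, 0.8000)

k = lx + ly = 0.2 + 0.1 = 0.3000;  k·ωz = 0.3000·-0.2 = -0.0600
ω₁ (FL) = (vx − vy − k·ωz)/r = 0.1600/0.05 = 3.2000
ω₂ (FR) = (vx + vy + k·ωz)/r = 1.0400/0.05 = 20.8000
ω₃ (RL) = (vx + vy − k·ωz)/r = 1.1600/0.05 = 23.2000
ω₄ (RR) = (vx − vy + k·ωz)/r = 0.0400/0.05 = 0.8000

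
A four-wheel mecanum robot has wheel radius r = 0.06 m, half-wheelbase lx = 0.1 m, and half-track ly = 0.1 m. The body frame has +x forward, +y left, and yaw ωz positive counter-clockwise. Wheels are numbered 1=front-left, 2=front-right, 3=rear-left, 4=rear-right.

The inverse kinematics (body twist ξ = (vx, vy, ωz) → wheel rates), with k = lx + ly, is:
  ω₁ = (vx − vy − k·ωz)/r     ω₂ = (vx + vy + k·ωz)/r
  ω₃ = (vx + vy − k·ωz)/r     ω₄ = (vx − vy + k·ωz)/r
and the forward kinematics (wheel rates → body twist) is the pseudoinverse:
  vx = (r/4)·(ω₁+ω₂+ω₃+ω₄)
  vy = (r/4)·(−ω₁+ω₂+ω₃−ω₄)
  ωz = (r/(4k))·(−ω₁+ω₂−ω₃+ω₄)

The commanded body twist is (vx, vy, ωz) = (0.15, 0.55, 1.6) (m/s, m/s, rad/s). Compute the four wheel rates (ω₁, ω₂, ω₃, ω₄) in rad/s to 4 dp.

(-12.0000, 17.0000, 6.3333, -1.3333)

k = lx + ly = 0.1 + 0.1 = 0.2000;  k·ωz = 0.2000·1.6 = 0.3200
ω₁ (FL) = (vx − vy − k·ωz)/r = -0.7200/0.06 = -12.0000
ω₂ (FR) = (vx + vy + k·ωz)/r = 1.0200/0.06 = 17.0000
ω₃ (RL) = (vx + vy − k·ωz)/r = 0.3800/0.06 = 6.3333
ω₄ (RR) = (vx − vy + k·ωz)/r = -0.0800/0.06 = -1.3333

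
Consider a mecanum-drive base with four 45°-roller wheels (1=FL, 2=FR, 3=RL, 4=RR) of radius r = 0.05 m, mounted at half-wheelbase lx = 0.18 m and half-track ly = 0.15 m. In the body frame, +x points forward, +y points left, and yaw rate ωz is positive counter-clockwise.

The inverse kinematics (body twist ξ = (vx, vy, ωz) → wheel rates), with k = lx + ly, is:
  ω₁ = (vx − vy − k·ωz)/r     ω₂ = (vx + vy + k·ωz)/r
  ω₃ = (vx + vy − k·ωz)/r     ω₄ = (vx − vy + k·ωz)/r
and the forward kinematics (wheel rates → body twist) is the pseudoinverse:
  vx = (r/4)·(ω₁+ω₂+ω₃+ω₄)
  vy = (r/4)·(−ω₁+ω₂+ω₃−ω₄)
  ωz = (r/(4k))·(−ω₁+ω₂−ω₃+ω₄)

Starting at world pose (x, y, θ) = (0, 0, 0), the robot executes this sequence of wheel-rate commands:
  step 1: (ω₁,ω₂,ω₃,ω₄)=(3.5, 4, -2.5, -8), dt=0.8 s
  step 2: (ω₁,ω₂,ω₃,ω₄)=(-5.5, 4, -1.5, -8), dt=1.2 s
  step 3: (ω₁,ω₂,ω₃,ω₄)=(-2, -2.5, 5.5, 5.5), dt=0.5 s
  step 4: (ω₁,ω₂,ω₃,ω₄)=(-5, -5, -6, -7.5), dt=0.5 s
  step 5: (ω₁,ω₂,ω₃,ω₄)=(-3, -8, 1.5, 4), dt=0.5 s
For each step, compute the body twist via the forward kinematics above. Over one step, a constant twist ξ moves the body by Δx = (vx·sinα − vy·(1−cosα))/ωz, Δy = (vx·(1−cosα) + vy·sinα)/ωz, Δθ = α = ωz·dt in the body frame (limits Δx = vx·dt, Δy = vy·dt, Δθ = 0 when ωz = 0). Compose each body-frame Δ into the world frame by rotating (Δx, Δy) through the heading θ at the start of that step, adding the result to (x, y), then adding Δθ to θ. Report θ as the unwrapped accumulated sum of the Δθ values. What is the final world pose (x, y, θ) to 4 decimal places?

(-0.3134, 0.2818, -0.1004)

step 1: ξ=(vx,vy,ωz)=(-0.0375, 0.0750, -0.1894), dt=0.8 → body Δ=(-0.0253, 0.0620, -0.1515) → world pose (-0.0253, 0.0620, -0.1515)
step 2: ξ=(vx,vy,ωz)=(-0.1375, 0.2000, 0.1136), dt=1.2 → body Δ=(-0.1808, 0.2280, 0.1364) → world pose (-0.1697, 0.3147, -0.0152)
step 3: ξ=(vx,vy,ωz)=(0.0813, -0.0062, -0.0189), dt=0.5 → body Δ=(0.0406, -0.0033, -0.0095) → world pose (-0.1291, 0.3108, -0.0246)
step 4: ξ=(vx,vy,ωz)=(-0.2938, 0.0187, -0.0568), dt=0.5 → body Δ=(-0.1467, 0.0115, -0.0284) → world pose (-0.2755, 0.3259, -0.0530)
step 5: ξ=(vx,vy,ωz)=(-0.0688, -0.0938, -0.0947), dt=0.5 → body Δ=(-0.0355, -0.0460, -0.0473) → world pose (-0.3134, 0.2818, -0.1004)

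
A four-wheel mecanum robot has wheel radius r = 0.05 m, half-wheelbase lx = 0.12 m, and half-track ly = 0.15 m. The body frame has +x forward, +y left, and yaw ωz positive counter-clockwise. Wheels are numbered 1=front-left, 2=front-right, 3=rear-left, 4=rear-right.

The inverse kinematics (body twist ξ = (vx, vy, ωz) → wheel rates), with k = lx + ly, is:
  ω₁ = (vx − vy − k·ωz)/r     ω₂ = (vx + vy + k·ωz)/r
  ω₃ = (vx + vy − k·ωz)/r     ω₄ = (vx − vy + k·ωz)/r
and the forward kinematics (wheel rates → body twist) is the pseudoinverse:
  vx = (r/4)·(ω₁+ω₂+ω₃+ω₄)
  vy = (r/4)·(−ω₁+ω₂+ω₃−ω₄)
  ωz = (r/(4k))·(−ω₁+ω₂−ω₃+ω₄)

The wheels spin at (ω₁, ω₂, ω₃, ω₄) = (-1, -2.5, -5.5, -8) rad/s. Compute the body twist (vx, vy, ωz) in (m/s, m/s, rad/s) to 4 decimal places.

(-0.2125, 0.0125, -0.1852)

k = lx + ly = 0.12 + 0.15 = 0.2700
ω₁+ω₂+ω₃+ω₄ = -17.0000  →  vx = (0.05/4)·-17.0000 = -0.2125
−ω₁+ω₂+ω₃−ω₄ = 1.0000  →  vy = (0.05/4)·1.0000 = 0.0125
−ω₁+ω₂−ω₃+ω₄ = -4.0000  →  ωz = (0.05/1.0800)·-4.0000 = -0.1852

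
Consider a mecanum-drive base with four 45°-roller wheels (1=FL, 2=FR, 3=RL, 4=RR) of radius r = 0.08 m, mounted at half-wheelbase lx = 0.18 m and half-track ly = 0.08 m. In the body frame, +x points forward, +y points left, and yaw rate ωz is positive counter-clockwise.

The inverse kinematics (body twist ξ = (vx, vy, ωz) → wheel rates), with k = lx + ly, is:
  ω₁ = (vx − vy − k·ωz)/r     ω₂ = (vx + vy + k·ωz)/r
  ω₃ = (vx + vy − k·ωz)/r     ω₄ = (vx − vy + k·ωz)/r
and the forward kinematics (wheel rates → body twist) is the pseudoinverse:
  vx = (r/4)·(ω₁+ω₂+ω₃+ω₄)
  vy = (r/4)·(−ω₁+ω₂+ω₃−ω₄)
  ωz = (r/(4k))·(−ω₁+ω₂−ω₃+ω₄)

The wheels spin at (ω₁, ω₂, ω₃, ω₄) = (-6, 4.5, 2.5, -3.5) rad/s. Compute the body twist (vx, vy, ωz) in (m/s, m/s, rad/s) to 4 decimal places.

(-0.0500, 0.3300, 0.3462)

k = lx + ly = 0.18 + 0.08 = 0.2600
ω₁+ω₂+ω₃+ω₄ = -2.5000  →  vx = (0.08/4)·-2.5000 = -0.0500
−ω₁+ω₂+ω₃−ω₄ = 16.5000  →  vy = (0.08/4)·16.5000 = 0.3300
−ω₁+ω₂−ω₃+ω₄ = 4.5000  →  ωz = (0.08/1.0400)·4.5000 = 0.3462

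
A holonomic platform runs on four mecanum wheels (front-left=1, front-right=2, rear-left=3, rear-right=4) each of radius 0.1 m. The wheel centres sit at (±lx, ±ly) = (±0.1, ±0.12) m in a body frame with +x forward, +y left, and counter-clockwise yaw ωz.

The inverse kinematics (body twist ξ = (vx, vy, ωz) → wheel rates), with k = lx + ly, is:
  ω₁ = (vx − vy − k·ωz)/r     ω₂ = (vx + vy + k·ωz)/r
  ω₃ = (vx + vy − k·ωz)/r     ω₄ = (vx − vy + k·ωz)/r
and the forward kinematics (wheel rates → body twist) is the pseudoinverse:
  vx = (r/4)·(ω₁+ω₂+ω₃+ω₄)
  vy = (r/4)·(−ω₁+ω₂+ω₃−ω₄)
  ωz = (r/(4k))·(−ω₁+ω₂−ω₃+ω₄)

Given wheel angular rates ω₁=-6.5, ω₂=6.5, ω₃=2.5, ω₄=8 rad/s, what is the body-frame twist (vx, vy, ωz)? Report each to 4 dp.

(0.2625, 0.1875, 2.1023)

k = lx + ly = 0.1 + 0.12 = 0.2200
ω₁+ω₂+ω₃+ω₄ = 10.5000  →  vx = (0.1/4)·10.5000 = 0.2625
−ω₁+ω₂+ω₃−ω₄ = 7.5000  →  vy = (0.1/4)·7.5000 = 0.1875
−ω₁+ω₂−ω₃+ω₄ = 18.5000  →  ωz = (0.1/0.8800)·18.5000 = 2.1023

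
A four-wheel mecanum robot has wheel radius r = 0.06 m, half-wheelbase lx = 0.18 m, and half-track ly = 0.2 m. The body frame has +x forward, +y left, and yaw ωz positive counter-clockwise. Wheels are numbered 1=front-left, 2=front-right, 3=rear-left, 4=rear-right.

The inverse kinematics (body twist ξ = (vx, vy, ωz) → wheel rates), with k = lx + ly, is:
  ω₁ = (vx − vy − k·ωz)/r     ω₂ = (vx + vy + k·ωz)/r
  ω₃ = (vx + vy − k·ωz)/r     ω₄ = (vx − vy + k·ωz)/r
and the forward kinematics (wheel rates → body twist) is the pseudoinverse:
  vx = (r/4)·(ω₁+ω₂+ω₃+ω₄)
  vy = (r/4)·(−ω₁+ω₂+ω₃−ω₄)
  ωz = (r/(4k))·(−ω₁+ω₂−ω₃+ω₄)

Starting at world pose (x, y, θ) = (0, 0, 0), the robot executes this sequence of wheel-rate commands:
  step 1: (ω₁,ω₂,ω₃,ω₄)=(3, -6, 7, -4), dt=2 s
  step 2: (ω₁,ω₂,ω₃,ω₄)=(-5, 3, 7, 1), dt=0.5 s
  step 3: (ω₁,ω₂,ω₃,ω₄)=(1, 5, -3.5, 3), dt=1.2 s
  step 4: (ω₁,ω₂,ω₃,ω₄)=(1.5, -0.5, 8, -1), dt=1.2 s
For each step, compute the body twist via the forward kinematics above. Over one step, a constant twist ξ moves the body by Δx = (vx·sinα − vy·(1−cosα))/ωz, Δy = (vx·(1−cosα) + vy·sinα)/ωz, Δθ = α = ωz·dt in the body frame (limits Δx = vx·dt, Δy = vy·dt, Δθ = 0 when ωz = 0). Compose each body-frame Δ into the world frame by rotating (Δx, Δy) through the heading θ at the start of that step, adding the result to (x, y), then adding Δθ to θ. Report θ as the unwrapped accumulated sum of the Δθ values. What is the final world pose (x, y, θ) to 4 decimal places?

(0.2859, -0.2165, -1.5632)

step 1: ξ=(vx,vy,ωz)=(0.0000, 0.0300, -0.7895), dt=2.0 → body Δ=(0.0383, 0.0380, -1.5789) → world pose (0.0383, 0.0380, -1.5789)
step 2: ξ=(vx,vy,ωz)=(0.0900, 0.2100, 0.0789), dt=0.5 → body Δ=(0.0429, 0.1059, 0.0395) → world pose (0.1438, -0.0058, -1.5395)
step 3: ξ=(vx,vy,ωz)=(0.0825, -0.0375, 0.4145), dt=1.2 → body Δ=(0.1059, -0.0191, 0.4974) → world pose (0.1281, -0.1123, -1.0421)
step 4: ξ=(vx,vy,ωz)=(0.1200, 0.1050, -0.4342), dt=1.2 → body Δ=(0.1697, 0.0837, -0.5211) → world pose (0.2859, -0.2165, -1.5632)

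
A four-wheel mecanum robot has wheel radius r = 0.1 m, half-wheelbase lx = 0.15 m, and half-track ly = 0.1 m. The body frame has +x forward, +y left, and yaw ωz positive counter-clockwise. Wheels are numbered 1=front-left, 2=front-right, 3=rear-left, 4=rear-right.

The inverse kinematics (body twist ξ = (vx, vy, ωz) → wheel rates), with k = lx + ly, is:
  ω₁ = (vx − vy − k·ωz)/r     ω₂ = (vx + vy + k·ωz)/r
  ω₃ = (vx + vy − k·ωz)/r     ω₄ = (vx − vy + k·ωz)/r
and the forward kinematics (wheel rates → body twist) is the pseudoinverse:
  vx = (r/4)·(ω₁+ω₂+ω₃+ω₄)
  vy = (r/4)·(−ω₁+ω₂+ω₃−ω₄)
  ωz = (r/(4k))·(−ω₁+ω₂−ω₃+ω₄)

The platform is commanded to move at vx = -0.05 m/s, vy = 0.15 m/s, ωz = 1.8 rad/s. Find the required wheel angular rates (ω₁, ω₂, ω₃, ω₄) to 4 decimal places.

k = lx + ly = 0.15 + 0.1 = 0.2500;  k·ωz = 0.2500·1.8 = 0.4500
ω₁ (FL) = (vx − vy − k·ωz)/r = -0.6500/0.1 = -6.5000
ω₂ (FR) = (vx + vy + k·ωz)/r = 0.5500/0.1 = 5.5000
ω₃ (RL) = (vx + vy − k·ωz)/r = -0.3500/0.1 = -3.5000
ω₄ (RR) = (vx − vy + k·ωz)/r = 0.2500/0.1 = 2.5000

(-6.5000, 5.5000, -3.5000, 2.5000)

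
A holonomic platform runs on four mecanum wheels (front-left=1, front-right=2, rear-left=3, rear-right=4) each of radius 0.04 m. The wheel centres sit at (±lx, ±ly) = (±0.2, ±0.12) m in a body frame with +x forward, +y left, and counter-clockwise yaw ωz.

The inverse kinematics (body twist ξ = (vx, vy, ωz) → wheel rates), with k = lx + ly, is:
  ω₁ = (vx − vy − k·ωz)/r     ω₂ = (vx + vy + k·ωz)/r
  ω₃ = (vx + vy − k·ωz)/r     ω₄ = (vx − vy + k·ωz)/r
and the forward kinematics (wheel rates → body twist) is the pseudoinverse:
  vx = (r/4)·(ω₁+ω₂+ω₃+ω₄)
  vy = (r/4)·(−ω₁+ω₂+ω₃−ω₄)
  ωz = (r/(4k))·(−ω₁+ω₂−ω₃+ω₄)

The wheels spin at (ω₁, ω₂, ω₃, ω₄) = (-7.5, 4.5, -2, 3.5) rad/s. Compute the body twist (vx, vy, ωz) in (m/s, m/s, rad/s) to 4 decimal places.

k = lx + ly = 0.2 + 0.12 = 0.3200
ω₁+ω₂+ω₃+ω₄ = -1.5000  →  vx = (0.04/4)·-1.5000 = -0.0150
−ω₁+ω₂+ω₃−ω₄ = 6.5000  →  vy = (0.04/4)·6.5000 = 0.0650
−ω₁+ω₂−ω₃+ω₄ = 17.5000  →  ωz = (0.04/1.2800)·17.5000 = 0.5469

(-0.0150, 0.0650, 0.5469)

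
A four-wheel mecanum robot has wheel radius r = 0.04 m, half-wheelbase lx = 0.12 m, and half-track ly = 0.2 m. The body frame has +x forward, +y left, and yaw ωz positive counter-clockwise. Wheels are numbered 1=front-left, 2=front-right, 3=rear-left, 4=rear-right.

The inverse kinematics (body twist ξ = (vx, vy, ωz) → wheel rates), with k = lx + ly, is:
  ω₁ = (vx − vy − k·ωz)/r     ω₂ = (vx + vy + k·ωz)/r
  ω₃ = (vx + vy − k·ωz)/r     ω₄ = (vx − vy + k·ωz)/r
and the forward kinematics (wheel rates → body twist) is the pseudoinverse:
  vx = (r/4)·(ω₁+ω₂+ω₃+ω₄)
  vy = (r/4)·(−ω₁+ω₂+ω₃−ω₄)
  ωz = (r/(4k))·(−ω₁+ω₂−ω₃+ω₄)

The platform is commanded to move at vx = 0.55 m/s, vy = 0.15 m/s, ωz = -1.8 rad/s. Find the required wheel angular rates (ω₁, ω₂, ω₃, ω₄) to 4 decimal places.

(24.4000, 3.1000, 31.9000, -4.4000)

k = lx + ly = 0.12 + 0.2 = 0.3200;  k·ωz = 0.3200·-1.8 = -0.5760
ω₁ (FL) = (vx − vy − k·ωz)/r = 0.9760/0.04 = 24.4000
ω₂ (FR) = (vx + vy + k·ωz)/r = 0.1240/0.04 = 3.1000
ω₃ (RL) = (vx + vy − k·ωz)/r = 1.2760/0.04 = 31.9000
ω₄ (RR) = (vx − vy + k·ωz)/r = -0.1760/0.04 = -4.4000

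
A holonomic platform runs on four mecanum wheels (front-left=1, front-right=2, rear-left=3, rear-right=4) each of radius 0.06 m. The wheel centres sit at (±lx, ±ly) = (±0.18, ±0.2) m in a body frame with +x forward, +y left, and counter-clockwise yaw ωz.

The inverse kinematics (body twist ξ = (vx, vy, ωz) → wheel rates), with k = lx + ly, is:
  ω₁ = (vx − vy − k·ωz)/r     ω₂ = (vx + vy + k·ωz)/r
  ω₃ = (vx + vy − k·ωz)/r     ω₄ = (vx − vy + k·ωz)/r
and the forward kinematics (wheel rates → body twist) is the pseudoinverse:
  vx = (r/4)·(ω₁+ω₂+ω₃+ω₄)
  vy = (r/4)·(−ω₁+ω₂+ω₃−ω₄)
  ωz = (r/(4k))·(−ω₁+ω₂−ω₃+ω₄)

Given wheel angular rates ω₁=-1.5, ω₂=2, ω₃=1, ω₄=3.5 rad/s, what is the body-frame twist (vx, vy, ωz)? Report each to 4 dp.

(0.0750, 0.0150, 0.2368)

k = lx + ly = 0.18 + 0.2 = 0.3800
ω₁+ω₂+ω₃+ω₄ = 5.0000  →  vx = (0.06/4)·5.0000 = 0.0750
−ω₁+ω₂+ω₃−ω₄ = 1.0000  →  vy = (0.06/4)·1.0000 = 0.0150
−ω₁+ω₂−ω₃+ω₄ = 6.0000  →  ωz = (0.06/1.5200)·6.0000 = 0.2368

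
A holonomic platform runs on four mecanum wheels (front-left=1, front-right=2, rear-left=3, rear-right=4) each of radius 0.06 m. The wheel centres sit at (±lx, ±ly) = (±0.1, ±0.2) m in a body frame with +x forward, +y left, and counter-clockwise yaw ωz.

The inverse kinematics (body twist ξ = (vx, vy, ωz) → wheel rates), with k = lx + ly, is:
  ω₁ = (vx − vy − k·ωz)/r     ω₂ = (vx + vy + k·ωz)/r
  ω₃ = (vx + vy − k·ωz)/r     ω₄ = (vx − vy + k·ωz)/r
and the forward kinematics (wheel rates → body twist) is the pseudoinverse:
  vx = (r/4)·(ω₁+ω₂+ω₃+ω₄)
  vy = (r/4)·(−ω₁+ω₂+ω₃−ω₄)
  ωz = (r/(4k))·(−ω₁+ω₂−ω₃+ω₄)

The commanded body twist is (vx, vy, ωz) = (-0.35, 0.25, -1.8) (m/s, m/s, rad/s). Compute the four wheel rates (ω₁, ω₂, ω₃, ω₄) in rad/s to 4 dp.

k = lx + ly = 0.1 + 0.2 = 0.3000;  k·ωz = 0.3000·-1.8 = -0.5400
ω₁ (FL) = (vx − vy − k·ωz)/r = -0.0600/0.06 = -1.0000
ω₂ (FR) = (vx + vy + k·ωz)/r = -0.6400/0.06 = -10.6667
ω₃ (RL) = (vx + vy − k·ωz)/r = 0.4400/0.06 = 7.3333
ω₄ (RR) = (vx − vy + k·ωz)/r = -1.1400/0.06 = -19.0000

(-1.0000, -10.6667, 7.3333, -19.0000)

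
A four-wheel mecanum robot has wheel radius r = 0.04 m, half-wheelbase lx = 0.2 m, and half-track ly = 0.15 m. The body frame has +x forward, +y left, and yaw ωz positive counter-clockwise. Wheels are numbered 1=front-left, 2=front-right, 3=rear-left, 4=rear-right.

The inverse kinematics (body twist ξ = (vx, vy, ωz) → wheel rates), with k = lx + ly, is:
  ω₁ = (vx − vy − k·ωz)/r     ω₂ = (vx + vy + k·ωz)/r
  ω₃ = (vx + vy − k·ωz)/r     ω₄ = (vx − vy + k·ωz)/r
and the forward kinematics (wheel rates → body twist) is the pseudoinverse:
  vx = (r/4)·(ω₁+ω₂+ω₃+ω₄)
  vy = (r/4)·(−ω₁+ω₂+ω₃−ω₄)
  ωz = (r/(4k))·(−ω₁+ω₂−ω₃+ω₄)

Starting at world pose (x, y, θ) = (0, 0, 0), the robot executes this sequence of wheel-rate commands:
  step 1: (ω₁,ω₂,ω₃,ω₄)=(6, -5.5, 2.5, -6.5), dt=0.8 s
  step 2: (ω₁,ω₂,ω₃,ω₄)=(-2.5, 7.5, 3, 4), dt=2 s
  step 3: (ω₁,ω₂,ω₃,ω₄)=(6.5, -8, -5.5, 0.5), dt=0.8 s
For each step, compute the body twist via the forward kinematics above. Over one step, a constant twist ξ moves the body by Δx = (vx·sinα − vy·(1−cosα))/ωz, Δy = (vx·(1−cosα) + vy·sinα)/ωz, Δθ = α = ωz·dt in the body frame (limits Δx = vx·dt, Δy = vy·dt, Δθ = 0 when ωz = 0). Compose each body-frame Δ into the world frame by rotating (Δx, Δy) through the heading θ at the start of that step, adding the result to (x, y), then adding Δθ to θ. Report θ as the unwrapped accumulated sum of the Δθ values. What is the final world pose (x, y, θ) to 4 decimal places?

step 1: ξ=(vx,vy,ωz)=(-0.0350, -0.0250, -0.5857), dt=0.8 → body Δ=(-0.0316, -0.0128, -0.4686) → world pose (-0.0316, -0.0128, -0.4686)
step 2: ξ=(vx,vy,ωz)=(0.1200, 0.0900, 0.3143), dt=2.0 → body Δ=(0.1698, 0.2414, 0.6286) → world pose (0.2289, 0.1258, 0.1600)
step 3: ξ=(vx,vy,ωz)=(-0.0650, -0.2050, -0.2429), dt=0.8 → body Δ=(-0.0676, -0.1579, -0.1943) → world pose (0.1874, -0.0408, -0.0343)

(0.1874, -0.0408, -0.0343)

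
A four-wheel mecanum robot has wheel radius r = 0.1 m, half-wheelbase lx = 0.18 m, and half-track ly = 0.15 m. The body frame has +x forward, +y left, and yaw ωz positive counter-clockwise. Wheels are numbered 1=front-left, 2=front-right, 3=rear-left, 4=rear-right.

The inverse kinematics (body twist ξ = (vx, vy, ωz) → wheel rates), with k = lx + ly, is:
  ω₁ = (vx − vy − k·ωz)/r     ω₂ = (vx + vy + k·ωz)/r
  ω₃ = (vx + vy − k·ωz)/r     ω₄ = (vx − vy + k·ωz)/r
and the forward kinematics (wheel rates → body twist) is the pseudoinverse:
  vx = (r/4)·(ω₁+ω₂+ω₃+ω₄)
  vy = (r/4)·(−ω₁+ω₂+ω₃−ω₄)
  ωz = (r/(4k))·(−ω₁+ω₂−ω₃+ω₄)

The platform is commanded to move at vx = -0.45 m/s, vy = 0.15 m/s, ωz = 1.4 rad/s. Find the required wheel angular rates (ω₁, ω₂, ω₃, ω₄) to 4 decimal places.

k = lx + ly = 0.18 + 0.15 = 0.3300;  k·ωz = 0.3300·1.4 = 0.4620
ω₁ (FL) = (vx − vy − k·ωz)/r = -1.0620/0.1 = -10.6200
ω₂ (FR) = (vx + vy + k·ωz)/r = 0.1620/0.1 = 1.6200
ω₃ (RL) = (vx + vy − k·ωz)/r = -0.7620/0.1 = -7.6200
ω₄ (RR) = (vx − vy + k·ωz)/r = -0.1380/0.1 = -1.3800

(-10.6200, 1.6200, -7.6200, -1.3800)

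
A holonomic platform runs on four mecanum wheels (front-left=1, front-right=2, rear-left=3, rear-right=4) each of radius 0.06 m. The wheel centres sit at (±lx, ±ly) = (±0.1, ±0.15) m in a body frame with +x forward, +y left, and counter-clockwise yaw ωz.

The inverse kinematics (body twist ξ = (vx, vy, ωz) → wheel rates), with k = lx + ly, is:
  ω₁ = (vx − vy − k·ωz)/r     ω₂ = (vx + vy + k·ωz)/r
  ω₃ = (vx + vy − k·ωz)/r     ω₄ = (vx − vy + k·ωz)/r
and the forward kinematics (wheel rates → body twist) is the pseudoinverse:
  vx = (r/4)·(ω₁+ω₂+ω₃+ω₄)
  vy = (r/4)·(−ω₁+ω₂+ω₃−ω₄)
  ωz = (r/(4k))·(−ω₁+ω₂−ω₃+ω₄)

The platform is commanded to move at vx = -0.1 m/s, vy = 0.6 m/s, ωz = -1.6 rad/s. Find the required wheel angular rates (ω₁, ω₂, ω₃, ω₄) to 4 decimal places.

k = lx + ly = 0.1 + 0.15 = 0.2500;  k·ωz = 0.2500·-1.6 = -0.4000
ω₁ (FL) = (vx − vy − k·ωz)/r = -0.3000/0.06 = -5.0000
ω₂ (FR) = (vx + vy + k·ωz)/r = 0.1000/0.06 = 1.6667
ω₃ (RL) = (vx + vy − k·ωz)/r = 0.9000/0.06 = 15.0000
ω₄ (RR) = (vx − vy + k·ωz)/r = -1.1000/0.06 = -18.3333

(-5.0000, 1.6667, 15.0000, -18.3333)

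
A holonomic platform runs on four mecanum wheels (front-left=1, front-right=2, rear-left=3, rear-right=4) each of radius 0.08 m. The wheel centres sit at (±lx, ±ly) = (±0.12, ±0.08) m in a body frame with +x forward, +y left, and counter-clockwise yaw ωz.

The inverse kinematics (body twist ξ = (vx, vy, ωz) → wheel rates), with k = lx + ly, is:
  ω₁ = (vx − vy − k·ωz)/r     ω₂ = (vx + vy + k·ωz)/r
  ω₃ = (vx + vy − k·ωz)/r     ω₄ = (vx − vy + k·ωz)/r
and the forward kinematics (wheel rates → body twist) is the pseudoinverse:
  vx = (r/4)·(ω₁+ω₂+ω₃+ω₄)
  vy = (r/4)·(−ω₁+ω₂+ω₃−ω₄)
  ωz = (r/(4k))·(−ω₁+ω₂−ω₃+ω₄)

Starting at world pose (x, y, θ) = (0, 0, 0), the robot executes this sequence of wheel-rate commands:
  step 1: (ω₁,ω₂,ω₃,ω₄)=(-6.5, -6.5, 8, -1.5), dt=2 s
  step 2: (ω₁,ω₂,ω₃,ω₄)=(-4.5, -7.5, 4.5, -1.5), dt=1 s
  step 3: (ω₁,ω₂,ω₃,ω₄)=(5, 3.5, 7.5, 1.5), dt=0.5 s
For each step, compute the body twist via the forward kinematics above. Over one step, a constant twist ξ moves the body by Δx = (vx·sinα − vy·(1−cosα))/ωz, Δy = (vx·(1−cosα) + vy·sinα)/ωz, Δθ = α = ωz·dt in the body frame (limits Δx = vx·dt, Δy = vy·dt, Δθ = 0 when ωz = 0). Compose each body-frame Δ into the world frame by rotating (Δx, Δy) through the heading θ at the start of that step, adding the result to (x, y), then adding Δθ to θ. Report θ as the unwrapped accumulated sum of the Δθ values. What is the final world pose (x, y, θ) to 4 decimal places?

(0.1336, 0.3825, -3.1750)

step 1: ξ=(vx,vy,ωz)=(-0.1300, 0.1900, -0.9500), dt=2.0 → body Δ=(0.1352, 0.3703, -1.9000) → world pose (0.1352, 0.3703, -1.9000)
step 2: ξ=(vx,vy,ωz)=(-0.1800, 0.0600, -0.9000), dt=1.0 → body Δ=(-0.1314, 0.1279, -0.9000) → world pose (0.2987, 0.4534, -2.8000)
step 3: ξ=(vx,vy,ωz)=(0.3500, 0.0900, -0.7500), dt=0.5 → body Δ=(0.1793, 0.0115, -0.3750) → world pose (0.1336, 0.3825, -3.1750)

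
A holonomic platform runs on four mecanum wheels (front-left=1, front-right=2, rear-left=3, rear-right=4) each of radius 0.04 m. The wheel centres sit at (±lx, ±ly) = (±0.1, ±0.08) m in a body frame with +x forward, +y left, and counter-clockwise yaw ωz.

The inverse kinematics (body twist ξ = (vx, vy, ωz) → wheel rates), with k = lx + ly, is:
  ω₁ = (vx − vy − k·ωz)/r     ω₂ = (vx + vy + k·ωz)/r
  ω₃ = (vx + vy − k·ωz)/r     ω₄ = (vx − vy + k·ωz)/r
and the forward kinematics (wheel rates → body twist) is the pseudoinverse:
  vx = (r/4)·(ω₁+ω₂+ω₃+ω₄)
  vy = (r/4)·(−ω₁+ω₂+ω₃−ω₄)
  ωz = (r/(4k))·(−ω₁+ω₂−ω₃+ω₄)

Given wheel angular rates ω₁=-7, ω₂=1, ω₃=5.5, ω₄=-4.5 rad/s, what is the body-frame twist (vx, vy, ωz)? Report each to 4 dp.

(-0.0500, 0.1800, -0.1111)

k = lx + ly = 0.1 + 0.08 = 0.1800
ω₁+ω₂+ω₃+ω₄ = -5.0000  →  vx = (0.04/4)·-5.0000 = -0.0500
−ω₁+ω₂+ω₃−ω₄ = 18.0000  →  vy = (0.04/4)·18.0000 = 0.1800
−ω₁+ω₂−ω₃+ω₄ = -2.0000  →  ωz = (0.04/0.7200)·-2.0000 = -0.1111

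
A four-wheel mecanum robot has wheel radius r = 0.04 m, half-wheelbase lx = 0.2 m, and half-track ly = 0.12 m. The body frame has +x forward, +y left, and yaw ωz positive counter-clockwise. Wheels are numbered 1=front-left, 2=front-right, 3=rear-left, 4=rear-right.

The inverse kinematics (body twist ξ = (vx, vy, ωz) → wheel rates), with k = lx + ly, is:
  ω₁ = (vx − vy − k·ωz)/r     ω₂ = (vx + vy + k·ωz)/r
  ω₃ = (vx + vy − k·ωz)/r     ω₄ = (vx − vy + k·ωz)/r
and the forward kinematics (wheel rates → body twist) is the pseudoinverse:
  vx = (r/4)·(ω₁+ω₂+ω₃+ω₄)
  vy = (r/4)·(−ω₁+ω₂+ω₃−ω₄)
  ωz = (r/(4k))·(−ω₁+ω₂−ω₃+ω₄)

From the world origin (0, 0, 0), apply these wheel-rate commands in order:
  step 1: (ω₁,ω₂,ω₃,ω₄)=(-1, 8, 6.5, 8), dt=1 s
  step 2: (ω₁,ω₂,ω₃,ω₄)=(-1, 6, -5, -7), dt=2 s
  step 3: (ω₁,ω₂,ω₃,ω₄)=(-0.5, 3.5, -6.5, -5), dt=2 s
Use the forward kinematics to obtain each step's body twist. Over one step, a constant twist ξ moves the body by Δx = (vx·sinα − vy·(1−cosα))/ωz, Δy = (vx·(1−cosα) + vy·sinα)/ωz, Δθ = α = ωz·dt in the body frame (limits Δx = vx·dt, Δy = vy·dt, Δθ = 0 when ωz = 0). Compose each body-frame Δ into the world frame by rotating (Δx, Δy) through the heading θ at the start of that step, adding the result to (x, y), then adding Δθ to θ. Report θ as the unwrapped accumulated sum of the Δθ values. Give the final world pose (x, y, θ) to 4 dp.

step 1: ξ=(vx,vy,ωz)=(0.2150, 0.0750, 0.3281), dt=1.0 → body Δ=(0.1990, 0.1086, 0.3281) → world pose (0.1990, 0.1086, 0.3281)
step 2: ξ=(vx,vy,ωz)=(-0.0700, 0.0900, 0.1562), dt=2.0 → body Δ=(-0.1656, 0.1554, 0.3125) → world pose (-0.0079, 0.2023, 0.6406)
step 3: ξ=(vx,vy,ωz)=(-0.0850, 0.0250, 0.1719), dt=2.0 → body Δ=(-0.1752, 0.0201, 0.3438) → world pose (-0.1604, 0.1137, 0.9844)

(-0.1604, 0.1137, 0.9844)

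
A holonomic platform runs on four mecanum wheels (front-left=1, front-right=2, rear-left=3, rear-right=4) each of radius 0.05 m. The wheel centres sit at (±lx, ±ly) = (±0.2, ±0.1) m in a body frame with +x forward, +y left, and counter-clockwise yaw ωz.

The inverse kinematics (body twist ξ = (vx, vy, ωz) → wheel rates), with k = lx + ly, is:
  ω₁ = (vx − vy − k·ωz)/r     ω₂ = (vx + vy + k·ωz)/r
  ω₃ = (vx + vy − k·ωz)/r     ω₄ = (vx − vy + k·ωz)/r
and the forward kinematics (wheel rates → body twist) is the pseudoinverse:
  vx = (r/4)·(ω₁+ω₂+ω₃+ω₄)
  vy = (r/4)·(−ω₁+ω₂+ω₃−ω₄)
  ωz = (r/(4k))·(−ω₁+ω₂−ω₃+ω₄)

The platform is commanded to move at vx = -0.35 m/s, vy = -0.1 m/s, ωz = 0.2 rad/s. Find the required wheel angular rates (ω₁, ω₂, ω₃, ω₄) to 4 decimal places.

k = lx + ly = 0.2 + 0.1 = 0.3000;  k·ωz = 0.3000·0.2 = 0.0600
ω₁ (FL) = (vx − vy − k·ωz)/r = -0.3100/0.05 = -6.2000
ω₂ (FR) = (vx + vy + k·ωz)/r = -0.3900/0.05 = -7.8000
ω₃ (RL) = (vx + vy − k·ωz)/r = -0.5100/0.05 = -10.2000
ω₄ (RR) = (vx − vy + k·ωz)/r = -0.1900/0.05 = -3.8000

(-6.2000, -7.8000, -10.2000, -3.8000)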